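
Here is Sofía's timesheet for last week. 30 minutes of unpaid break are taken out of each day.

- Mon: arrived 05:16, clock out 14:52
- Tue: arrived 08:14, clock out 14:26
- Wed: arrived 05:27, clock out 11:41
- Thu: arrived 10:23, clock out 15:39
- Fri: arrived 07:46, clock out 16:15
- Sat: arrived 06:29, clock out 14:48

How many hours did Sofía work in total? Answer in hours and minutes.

Mon: 05:16–14:52 = 9 h 36 min; less 30 min break → 9 h 6 min
Tue: 08:14–14:26 = 6 h 12 min; less 30 min break → 5 h 42 min
Wed: 05:27–11:41 = 6 h 14 min; less 30 min break → 5 h 44 min
Thu: 10:23–15:39 = 5 h 16 min; less 30 min break → 4 h 46 min
Fri: 07:46–16:15 = 8 h 29 min; less 30 min break → 7 h 59 min
Sat: 06:29–14:48 = 8 h 19 min; less 30 min break → 7 h 49 min
Total: 9 h 6 min + 5 h 42 min + 5 h 44 min + 4 h 46 min + 7 h 59 min + 7 h 49 min = 41 h 6 min.

41 h 6 min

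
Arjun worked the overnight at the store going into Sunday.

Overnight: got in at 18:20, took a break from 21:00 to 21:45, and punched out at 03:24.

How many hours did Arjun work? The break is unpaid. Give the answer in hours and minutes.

Overnight: 18:20 → midnight = 5 h 40 min; midnight → 03:24 = 3 h 24 min; span 9 h 4 min; less 45 min break → 8 h 19 min

8 h 19 min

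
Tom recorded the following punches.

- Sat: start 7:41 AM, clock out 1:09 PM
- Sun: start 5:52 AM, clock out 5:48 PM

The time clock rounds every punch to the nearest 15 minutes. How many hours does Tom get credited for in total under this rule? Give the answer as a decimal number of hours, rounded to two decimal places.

17.50 hours

Sat: in 7:41 AM→7:45 AM, out 1:09 PM→1:15 PM; 5 h 30 min
Sun: in 5:52 AM→5:45 AM, out 5:48 PM→5:45 PM; 12 h 0 min
Total credited: 17 h 30 min.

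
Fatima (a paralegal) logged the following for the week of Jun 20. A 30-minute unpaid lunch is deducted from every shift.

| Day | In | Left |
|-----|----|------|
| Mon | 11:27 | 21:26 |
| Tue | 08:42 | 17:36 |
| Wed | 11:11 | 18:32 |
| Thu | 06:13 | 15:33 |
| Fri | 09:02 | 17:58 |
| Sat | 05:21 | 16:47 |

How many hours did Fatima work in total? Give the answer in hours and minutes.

52 h 56 min

Mon: 11:27–21:26 = 9 h 59 min; less 30 min break → 9 h 29 min
Tue: 08:42–17:36 = 8 h 54 min; less 30 min break → 8 h 24 min
Wed: 11:11–18:32 = 7 h 21 min; less 30 min break → 6 h 51 min
Thu: 06:13–15:33 = 9 h 20 min; less 30 min break → 8 h 50 min
Fri: 09:02–17:58 = 8 h 56 min; less 30 min break → 8 h 26 min
Sat: 05:21–16:47 = 11 h 26 min; less 30 min break → 10 h 56 min
Total: 9 h 29 min + 8 h 24 min + 6 h 51 min + 8 h 50 min + 8 h 26 min + 10 h 56 min = 52 h 56 min.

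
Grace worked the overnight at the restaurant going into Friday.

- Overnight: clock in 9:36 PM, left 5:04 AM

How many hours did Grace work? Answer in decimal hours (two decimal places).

Overnight: 9:36 PM → midnight = 2 h 24 min; midnight → 5:04 AM = 5 h 4 min; span 7 h 28 min

7.47 hours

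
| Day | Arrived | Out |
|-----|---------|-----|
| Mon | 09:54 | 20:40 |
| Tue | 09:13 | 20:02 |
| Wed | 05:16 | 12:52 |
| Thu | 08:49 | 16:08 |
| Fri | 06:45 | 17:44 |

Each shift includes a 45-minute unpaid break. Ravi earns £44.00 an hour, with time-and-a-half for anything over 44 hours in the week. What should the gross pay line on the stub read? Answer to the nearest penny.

Mon: 09:54–20:40 = 10 h 46 min; less 45 min break → 10 h 1 min
Tue: 09:13–20:02 = 10 h 49 min; less 45 min break → 10 h 4 min
Wed: 05:16–12:52 = 7 h 36 min; less 45 min break → 6 h 51 min
Thu: 08:49–16:08 = 7 h 19 min; less 45 min break → 6 h 34 min
Fri: 06:45–17:44 = 10 h 59 min; less 45 min break → 10 h 14 min
Total worked: 43 h 44 min = 2624 min.
Regular 43 h 44 min = 2624 min at £44.00/h; overtime 0 h 0 min = 0 min at £66.00/h.
Pay = (2624 × £44.00 + 0 × £66.00) ÷ 60 = £1924.27.

£1924.27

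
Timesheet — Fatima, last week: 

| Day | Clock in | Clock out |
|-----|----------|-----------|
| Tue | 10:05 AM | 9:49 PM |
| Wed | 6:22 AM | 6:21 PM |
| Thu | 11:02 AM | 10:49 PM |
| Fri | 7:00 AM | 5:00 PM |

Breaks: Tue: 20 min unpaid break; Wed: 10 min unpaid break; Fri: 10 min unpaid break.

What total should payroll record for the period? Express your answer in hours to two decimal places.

44.83 hours

Tue: 10:05 AM–9:49 PM = 11 h 44 min; less 20 min break → 11 h 24 min
Wed: 6:22 AM–6:21 PM = 11 h 59 min; less 10 min break → 11 h 49 min
Thu: 11:02 AM–10:49 PM = 11 h 47 min
Fri: 7:00 AM–5:00 PM = 10 h 0 min; less 10 min break → 9 h 50 min
Total: 11 h 24 min + 11 h 49 min + 11 h 47 min + 9 h 50 min = 44 h 50 min.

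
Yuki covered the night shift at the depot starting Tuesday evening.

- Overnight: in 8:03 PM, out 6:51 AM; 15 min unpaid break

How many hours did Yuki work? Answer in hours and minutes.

Overnight: 8:03 PM → midnight = 3 h 57 min; midnight → 6:51 AM = 6 h 51 min; span 10 h 48 min; less 15 min break → 10 h 33 min

10 h 33 min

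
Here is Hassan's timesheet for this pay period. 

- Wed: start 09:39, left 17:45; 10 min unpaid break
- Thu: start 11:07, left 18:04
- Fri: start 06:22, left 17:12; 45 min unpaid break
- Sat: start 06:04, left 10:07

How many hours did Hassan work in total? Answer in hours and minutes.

Wed: 09:39–17:45 = 8 h 6 min; less 10 min break → 7 h 56 min
Thu: 11:07–18:04 = 6 h 57 min
Fri: 06:22–17:12 = 10 h 50 min; less 45 min break → 10 h 5 min
Sat: 06:04–10:07 = 4 h 3 min
Total: 7 h 56 min + 6 h 57 min + 10 h 5 min + 4 h 3 min = 29 h 1 min.

29 h 1 min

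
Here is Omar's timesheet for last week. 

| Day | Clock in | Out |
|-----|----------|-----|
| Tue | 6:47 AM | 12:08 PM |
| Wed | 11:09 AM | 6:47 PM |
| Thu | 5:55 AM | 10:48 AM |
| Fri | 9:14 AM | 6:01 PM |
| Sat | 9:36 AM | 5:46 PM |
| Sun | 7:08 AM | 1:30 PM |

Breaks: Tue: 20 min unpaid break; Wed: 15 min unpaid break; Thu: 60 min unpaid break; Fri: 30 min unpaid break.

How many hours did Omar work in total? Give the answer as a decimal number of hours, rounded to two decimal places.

Tue: 6:47 AM–12:08 PM = 5 h 21 min; less 20 min break → 5 h 1 min
Wed: 11:09 AM–6:47 PM = 7 h 38 min; less 15 min break → 7 h 23 min
Thu: 5:55 AM–10:48 AM = 4 h 53 min; less 60 min break → 3 h 53 min
Fri: 9:14 AM–6:01 PM = 8 h 47 min; less 30 min break → 8 h 17 min
Sat: 9:36 AM–5:46 PM = 8 h 10 min
Sun: 7:08 AM–1:30 PM = 6 h 22 min
Total: 5 h 1 min + 7 h 23 min + 3 h 53 min + 8 h 17 min + 8 h 10 min + 6 h 22 min = 39 h 6 min.

39.10 hours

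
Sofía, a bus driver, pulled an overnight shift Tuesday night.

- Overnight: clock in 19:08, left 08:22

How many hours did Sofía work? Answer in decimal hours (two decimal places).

13.23 hours

Overnight: 19:08 → midnight = 4 h 52 min; midnight → 08:22 = 8 h 22 min; span 13 h 14 min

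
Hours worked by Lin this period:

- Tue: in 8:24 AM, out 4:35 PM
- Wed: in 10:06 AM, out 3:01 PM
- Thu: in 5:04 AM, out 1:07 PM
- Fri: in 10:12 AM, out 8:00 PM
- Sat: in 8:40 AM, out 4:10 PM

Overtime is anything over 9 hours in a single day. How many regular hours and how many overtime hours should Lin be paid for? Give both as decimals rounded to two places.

Tue: 8:24 AM–4:35 PM = 8 h 11 min
Wed: 10:06 AM–3:01 PM = 4 h 55 min
Thu: 5:04 AM–1:07 PM = 8 h 3 min
Fri: 10:12 AM–8:00 PM = 9 h 48 min
Sat: 8:40 AM–4:10 PM = 7 h 30 min
Tue reg 8 h 11 min / OT 0 h 0 min; Wed reg 4 h 55 min / OT 0 h 0 min; Thu reg 8 h 3 min / OT 0 h 0 min; Fri reg 9 h 0 min / OT 0 h 48 min; Sat reg 7 h 30 min / OT 0 h 0 min.
Totals: regular 37 h 39 min, overtime 0 h 48 min.

Regular 37.65 hours, overtime 0.80 hours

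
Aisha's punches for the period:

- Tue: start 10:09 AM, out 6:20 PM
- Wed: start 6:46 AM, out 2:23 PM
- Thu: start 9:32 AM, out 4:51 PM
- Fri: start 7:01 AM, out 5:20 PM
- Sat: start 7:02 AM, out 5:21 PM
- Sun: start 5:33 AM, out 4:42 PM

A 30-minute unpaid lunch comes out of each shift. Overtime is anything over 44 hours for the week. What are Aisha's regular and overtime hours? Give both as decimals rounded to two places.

Regular 44.00 hours, overtime 7.90 hours

Tue: 10:09 AM–6:20 PM = 8 h 11 min; less 30 min break → 7 h 41 min
Wed: 6:46 AM–2:23 PM = 7 h 37 min; less 30 min break → 7 h 7 min
Thu: 9:32 AM–4:51 PM = 7 h 19 min; less 30 min break → 6 h 49 min
Fri: 7:01 AM–5:20 PM = 10 h 19 min; less 30 min break → 9 h 49 min
Sat: 7:02 AM–5:21 PM = 10 h 19 min; less 30 min break → 9 h 49 min
Sun: 5:33 AM–4:42 PM = 11 h 9 min; less 30 min break → 10 h 39 min
Total worked: 51 h 54 min = 51.90 h.
Threshold 44 h → overtime 7 h 54 min, regular 44 h 0 min.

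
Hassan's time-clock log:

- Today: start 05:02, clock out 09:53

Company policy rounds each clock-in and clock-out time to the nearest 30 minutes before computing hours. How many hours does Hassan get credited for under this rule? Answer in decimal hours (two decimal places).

Today: in 05:02→05:00, out 09:53→10:00; 5 h 0 min

5.00 hours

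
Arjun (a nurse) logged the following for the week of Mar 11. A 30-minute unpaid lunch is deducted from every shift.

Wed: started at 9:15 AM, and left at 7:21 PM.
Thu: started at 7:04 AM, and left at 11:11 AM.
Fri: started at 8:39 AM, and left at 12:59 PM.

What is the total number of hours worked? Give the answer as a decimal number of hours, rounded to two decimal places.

17.05 hours

Wed: 9:15 AM–7:21 PM = 10 h 6 min; less 30 min break → 9 h 36 min
Thu: 7:04 AM–11:11 AM = 4 h 7 min; less 30 min break → 3 h 37 min
Fri: 8:39 AM–12:59 PM = 4 h 20 min; less 30 min break → 3 h 50 min
Total: 9 h 36 min + 3 h 37 min + 3 h 50 min = 17 h 3 min.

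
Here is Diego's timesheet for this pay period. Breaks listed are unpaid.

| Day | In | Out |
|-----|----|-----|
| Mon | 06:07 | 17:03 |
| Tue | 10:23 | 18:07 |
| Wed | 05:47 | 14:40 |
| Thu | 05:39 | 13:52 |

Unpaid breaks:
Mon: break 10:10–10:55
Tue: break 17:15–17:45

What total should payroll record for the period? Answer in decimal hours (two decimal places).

34.52 hours

Mon: 06:07–17:03 = 10 h 56 min; less 45 min break → 10 h 11 min
Tue: 10:23–18:07 = 7 h 44 min; less 30 min break → 7 h 14 min
Wed: 05:47–14:40 = 8 h 53 min
Thu: 05:39–13:52 = 8 h 13 min
Total: 10 h 11 min + 7 h 14 min + 8 h 53 min + 8 h 13 min = 34 h 31 min.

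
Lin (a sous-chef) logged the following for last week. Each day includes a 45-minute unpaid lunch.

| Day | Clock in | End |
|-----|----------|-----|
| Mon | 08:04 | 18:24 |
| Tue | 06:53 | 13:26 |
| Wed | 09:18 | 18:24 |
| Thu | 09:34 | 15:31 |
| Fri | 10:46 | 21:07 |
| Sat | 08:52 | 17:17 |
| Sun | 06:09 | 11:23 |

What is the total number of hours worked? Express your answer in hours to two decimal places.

50.68 hours

Mon: 08:04–18:24 = 10 h 20 min; less 45 min break → 9 h 35 min
Tue: 06:53–13:26 = 6 h 33 min; less 45 min break → 5 h 48 min
Wed: 09:18–18:24 = 9 h 6 min; less 45 min break → 8 h 21 min
Thu: 09:34–15:31 = 5 h 57 min; less 45 min break → 5 h 12 min
Fri: 10:46–21:07 = 10 h 21 min; less 45 min break → 9 h 36 min
Sat: 08:52–17:17 = 8 h 25 min; less 45 min break → 7 h 40 min
Sun: 06:09–11:23 = 5 h 14 min; less 45 min break → 4 h 29 min
Total: 9 h 35 min + 5 h 48 min + 8 h 21 min + 5 h 12 min + 9 h 36 min + 7 h 40 min + 4 h 29 min = 50 h 41 min.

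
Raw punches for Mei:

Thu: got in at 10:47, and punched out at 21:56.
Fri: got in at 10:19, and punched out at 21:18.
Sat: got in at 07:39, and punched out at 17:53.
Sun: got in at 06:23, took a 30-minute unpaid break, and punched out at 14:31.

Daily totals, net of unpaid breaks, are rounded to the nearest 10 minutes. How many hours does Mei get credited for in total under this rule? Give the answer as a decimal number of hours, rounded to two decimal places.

40.00 hours

Thu: 10:47–21:56 = 11 h 9 min → rounds to 11 h 10 min
Fri: 10:19–21:18 = 10 h 59 min → rounds to 11 h 0 min
Sat: 07:39–17:53 = 10 h 14 min → rounds to 10 h 10 min
Sun: 06:23–14:31 = 8 h 8 min − 30 min = 7 h 38 min → rounds to 7 h 40 min
Total credited: 40 h 0 min.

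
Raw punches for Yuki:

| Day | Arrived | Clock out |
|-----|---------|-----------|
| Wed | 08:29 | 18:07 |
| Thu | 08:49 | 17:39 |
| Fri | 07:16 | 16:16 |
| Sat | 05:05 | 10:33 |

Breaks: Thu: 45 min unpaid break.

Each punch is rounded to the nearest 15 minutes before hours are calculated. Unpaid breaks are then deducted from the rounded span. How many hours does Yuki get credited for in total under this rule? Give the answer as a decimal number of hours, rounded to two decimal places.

32.25 hours

Wed: in 08:29→08:30, out 18:07→18:00; 9 h 30 min
Thu: in 08:49→08:45, out 17:39→17:45; 9 h 0 min − 45 min = 8 h 15 min
Fri: in 07:16→07:15, out 16:16→16:15; 9 h 0 min
Sat: in 05:05→05:00, out 10:33→10:30; 5 h 30 min
Total credited: 32 h 15 min.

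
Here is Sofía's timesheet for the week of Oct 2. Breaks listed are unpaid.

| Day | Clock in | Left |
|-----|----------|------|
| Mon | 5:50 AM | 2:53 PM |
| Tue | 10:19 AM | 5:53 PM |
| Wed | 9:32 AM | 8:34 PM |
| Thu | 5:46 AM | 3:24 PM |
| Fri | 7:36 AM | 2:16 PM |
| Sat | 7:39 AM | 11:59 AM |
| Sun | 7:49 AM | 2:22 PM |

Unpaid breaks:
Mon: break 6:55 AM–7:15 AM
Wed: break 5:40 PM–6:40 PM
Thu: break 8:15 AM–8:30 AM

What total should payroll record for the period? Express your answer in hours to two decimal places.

Mon: 5:50 AM–2:53 PM = 9 h 3 min; less 20 min break → 8 h 43 min
Tue: 10:19 AM–5:53 PM = 7 h 34 min
Wed: 9:32 AM–8:34 PM = 11 h 2 min; less 60 min break → 10 h 2 min
Thu: 5:46 AM–3:24 PM = 9 h 38 min; less 15 min break → 9 h 23 min
Fri: 7:36 AM–2:16 PM = 6 h 40 min
Sat: 7:39 AM–11:59 AM = 4 h 20 min
Sun: 7:49 AM–2:22 PM = 6 h 33 min
Total: 8 h 43 min + 7 h 34 min + 10 h 2 min + 9 h 23 min + 6 h 40 min + 4 h 20 min + 6 h 33 min = 53 h 15 min.

53.25 hours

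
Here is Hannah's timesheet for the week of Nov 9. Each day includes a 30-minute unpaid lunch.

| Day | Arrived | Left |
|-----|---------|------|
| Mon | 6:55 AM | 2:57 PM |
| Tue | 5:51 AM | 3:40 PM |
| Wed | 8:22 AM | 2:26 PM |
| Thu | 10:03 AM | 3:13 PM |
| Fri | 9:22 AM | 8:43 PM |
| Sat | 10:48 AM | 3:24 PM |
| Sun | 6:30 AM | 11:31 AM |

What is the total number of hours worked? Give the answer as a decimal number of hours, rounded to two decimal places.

46.55 hours

Mon: 6:55 AM–2:57 PM = 8 h 2 min; less 30 min break → 7 h 32 min
Tue: 5:51 AM–3:40 PM = 9 h 49 min; less 30 min break → 9 h 19 min
Wed: 8:22 AM–2:26 PM = 6 h 4 min; less 30 min break → 5 h 34 min
Thu: 10:03 AM–3:13 PM = 5 h 10 min; less 30 min break → 4 h 40 min
Fri: 9:22 AM–8:43 PM = 11 h 21 min; less 30 min break → 10 h 51 min
Sat: 10:48 AM–3:24 PM = 4 h 36 min; less 30 min break → 4 h 6 min
Sun: 6:30 AM–11:31 AM = 5 h 1 min; less 30 min break → 4 h 31 min
Total: 7 h 32 min + 9 h 19 min + 5 h 34 min + 4 h 40 min + 10 h 51 min + 4 h 6 min + 4 h 31 min = 46 h 33 min.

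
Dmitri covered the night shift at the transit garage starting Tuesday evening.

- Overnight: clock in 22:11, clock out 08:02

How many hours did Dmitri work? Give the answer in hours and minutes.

9 h 51 min

Overnight: 22:11 → midnight = 1 h 49 min; midnight → 08:02 = 8 h 2 min; span 9 h 51 min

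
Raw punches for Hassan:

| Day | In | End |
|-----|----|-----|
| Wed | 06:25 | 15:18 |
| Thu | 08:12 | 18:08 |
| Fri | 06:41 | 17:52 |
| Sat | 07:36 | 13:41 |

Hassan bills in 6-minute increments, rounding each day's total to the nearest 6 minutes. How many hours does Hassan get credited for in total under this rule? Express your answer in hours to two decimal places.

Wed: 06:25–15:18 = 8 h 53 min → rounds to 8 h 54 min
Thu: 08:12–18:08 = 9 h 56 min → rounds to 9 h 54 min
Fri: 06:41–17:52 = 11 h 11 min → rounds to 11 h 12 min
Sat: 07:36–13:41 = 6 h 5 min → rounds to 6 h 6 min
Total credited: 36 h 6 min.

36.10 hours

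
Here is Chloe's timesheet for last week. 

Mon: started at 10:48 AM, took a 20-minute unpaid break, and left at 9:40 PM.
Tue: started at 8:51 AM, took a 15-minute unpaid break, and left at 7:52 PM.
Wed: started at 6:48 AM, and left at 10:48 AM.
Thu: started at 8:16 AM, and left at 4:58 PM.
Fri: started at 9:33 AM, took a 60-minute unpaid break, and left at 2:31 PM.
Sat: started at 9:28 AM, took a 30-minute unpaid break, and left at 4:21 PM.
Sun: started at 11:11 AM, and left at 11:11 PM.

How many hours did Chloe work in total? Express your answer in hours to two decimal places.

56.35 hours

Mon: 10:48 AM–9:40 PM = 10 h 52 min; less 20 min break → 10 h 32 min
Tue: 8:51 AM–7:52 PM = 11 h 1 min; less 15 min break → 10 h 46 min
Wed: 6:48 AM–10:48 AM = 4 h 0 min
Thu: 8:16 AM–4:58 PM = 8 h 42 min
Fri: 9:33 AM–2:31 PM = 4 h 58 min; less 60 min break → 3 h 58 min
Sat: 9:28 AM–4:21 PM = 6 h 53 min; less 30 min break → 6 h 23 min
Sun: 11:11 AM–11:11 PM = 12 h 0 min
Total: 10 h 32 min + 10 h 46 min + 4 h 0 min + 8 h 42 min + 3 h 58 min + 6 h 23 min + 12 h 0 min = 56 h 21 min.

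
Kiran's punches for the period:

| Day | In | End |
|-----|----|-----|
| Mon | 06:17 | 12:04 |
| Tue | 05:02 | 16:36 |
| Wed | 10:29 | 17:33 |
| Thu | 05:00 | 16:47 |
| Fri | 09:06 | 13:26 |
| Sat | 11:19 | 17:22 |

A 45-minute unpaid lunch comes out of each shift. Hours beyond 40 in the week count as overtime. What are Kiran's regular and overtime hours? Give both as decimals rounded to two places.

Mon: 06:17–12:04 = 5 h 47 min; less 45 min break → 5 h 2 min
Tue: 05:02–16:36 = 11 h 34 min; less 45 min break → 10 h 49 min
Wed: 10:29–17:33 = 7 h 4 min; less 45 min break → 6 h 19 min
Thu: 05:00–16:47 = 11 h 47 min; less 45 min break → 11 h 2 min
Fri: 09:06–13:26 = 4 h 20 min; less 45 min break → 3 h 35 min
Sat: 11:19–17:22 = 6 h 3 min; less 45 min break → 5 h 18 min
Total worked: 42 h 5 min = 42.08 h.
Threshold 40 h → overtime 2 h 5 min, regular 40 h 0 min.

Regular 40.00 hours, overtime 2.08 hours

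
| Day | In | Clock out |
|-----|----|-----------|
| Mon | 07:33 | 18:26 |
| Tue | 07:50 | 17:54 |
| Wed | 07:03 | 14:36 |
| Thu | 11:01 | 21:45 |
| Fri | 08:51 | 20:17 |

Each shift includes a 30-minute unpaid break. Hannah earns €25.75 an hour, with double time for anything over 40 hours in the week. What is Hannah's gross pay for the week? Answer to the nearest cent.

Mon: 07:33–18:26 = 10 h 53 min; less 30 min break → 10 h 23 min
Tue: 07:50–17:54 = 10 h 4 min; less 30 min break → 9 h 34 min
Wed: 07:03–14:36 = 7 h 33 min; less 30 min break → 7 h 3 min
Thu: 11:01–21:45 = 10 h 44 min; less 30 min break → 10 h 14 min
Fri: 08:51–20:17 = 11 h 26 min; less 30 min break → 10 h 56 min
Total worked: 48 h 10 min = 2890 min.
Regular 40 h 0 min = 2400 min at €25.75/h; overtime 8 h 10 min = 490 min at €51.50/h.
Pay = (2400 × €25.75 + 490 × €51.50) ÷ 60 = €1450.58.

€1450.58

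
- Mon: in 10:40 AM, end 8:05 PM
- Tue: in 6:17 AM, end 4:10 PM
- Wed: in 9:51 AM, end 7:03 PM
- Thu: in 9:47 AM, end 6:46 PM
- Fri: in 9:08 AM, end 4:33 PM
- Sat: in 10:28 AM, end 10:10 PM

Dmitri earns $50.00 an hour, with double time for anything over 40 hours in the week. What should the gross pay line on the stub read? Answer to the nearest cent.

Mon: 10:40 AM–8:05 PM = 9 h 25 min
Tue: 6:17 AM–4:10 PM = 9 h 53 min
Wed: 9:51 AM–7:03 PM = 9 h 12 min
Thu: 9:47 AM–6:46 PM = 8 h 59 min
Fri: 9:08 AM–4:33 PM = 7 h 25 min
Sat: 10:28 AM–10:10 PM = 11 h 42 min
Total worked: 56 h 36 min = 3396 min.
Regular 40 h 0 min = 2400 min at $50.00/h; overtime 16 h 36 min = 996 min at $100.00/h.
Pay = (2400 × $50.00 + 996 × $100.00) ÷ 60 = $3660.00.

$3660.00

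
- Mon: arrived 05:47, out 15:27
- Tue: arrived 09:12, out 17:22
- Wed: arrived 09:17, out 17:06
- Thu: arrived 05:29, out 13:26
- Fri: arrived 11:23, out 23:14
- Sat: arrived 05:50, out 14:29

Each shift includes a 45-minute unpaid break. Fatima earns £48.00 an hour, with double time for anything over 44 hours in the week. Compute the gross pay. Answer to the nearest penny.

£2649.60

Mon: 05:47–15:27 = 9 h 40 min; less 45 min break → 8 h 55 min
Tue: 09:12–17:22 = 8 h 10 min; less 45 min break → 7 h 25 min
Wed: 09:17–17:06 = 7 h 49 min; less 45 min break → 7 h 4 min
Thu: 05:29–13:26 = 7 h 57 min; less 45 min break → 7 h 12 min
Fri: 11:23–23:14 = 11 h 51 min; less 45 min break → 11 h 6 min
Sat: 05:50–14:29 = 8 h 39 min; less 45 min break → 7 h 54 min
Total worked: 49 h 36 min = 2976 min.
Regular 44 h 0 min = 2640 min at £48.00/h; overtime 5 h 36 min = 336 min at £96.00/h.
Pay = (2640 × £48.00 + 336 × £96.00) ÷ 60 = £2649.60.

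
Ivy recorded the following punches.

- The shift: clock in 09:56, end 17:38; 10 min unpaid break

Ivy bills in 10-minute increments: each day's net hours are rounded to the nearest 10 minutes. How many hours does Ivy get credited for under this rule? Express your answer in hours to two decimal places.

The shift: 09:56–17:38 = 7 h 42 min − 10 min = 7 h 32 min → rounds to 7 h 30 min

7.50 hours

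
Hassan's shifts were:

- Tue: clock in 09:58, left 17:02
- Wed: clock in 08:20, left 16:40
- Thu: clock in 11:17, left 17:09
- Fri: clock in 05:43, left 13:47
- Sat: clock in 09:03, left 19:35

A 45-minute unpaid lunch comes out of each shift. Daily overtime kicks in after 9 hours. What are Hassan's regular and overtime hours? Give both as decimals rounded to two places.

Regular 35.33 hours, overtime 0.78 hours

Tue: 09:58–17:02 = 7 h 4 min; less 45 min break → 6 h 19 min
Wed: 08:20–16:40 = 8 h 20 min; less 45 min break → 7 h 35 min
Thu: 11:17–17:09 = 5 h 52 min; less 45 min break → 5 h 7 min
Fri: 05:43–13:47 = 8 h 4 min; less 45 min break → 7 h 19 min
Sat: 09:03–19:35 = 10 h 32 min; less 45 min break → 9 h 47 min
Tue reg 6 h 19 min / OT 0 h 0 min; Wed reg 7 h 35 min / OT 0 h 0 min; Thu reg 5 h 7 min / OT 0 h 0 min; Fri reg 7 h 19 min / OT 0 h 0 min; Sat reg 9 h 0 min / OT 0 h 47 min.
Totals: regular 35 h 20 min, overtime 0 h 47 min.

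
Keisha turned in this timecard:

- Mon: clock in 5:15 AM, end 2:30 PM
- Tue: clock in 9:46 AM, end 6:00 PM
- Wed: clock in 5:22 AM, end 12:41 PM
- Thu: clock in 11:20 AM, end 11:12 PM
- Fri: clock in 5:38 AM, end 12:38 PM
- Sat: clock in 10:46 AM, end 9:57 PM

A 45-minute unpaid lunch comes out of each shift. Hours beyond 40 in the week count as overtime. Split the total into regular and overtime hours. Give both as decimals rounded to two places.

Mon: 5:15 AM–2:30 PM = 9 h 15 min; less 45 min break → 8 h 30 min
Tue: 9:46 AM–6:00 PM = 8 h 14 min; less 45 min break → 7 h 29 min
Wed: 5:22 AM–12:41 PM = 7 h 19 min; less 45 min break → 6 h 34 min
Thu: 11:20 AM–11:12 PM = 11 h 52 min; less 45 min break → 11 h 7 min
Fri: 5:38 AM–12:38 PM = 7 h 0 min; less 45 min break → 6 h 15 min
Sat: 10:46 AM–9:57 PM = 11 h 11 min; less 45 min break → 10 h 26 min
Total worked: 50 h 21 min = 50.35 h.
Threshold 40 h → overtime 10 h 21 min, regular 40 h 0 min.

Regular 40.00 hours, overtime 10.35 hours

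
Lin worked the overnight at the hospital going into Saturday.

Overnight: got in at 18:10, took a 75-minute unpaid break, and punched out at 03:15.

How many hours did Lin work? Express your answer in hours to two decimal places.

7.83 hours

Overnight: 18:10 → midnight = 5 h 50 min; midnight → 03:15 = 3 h 15 min; span 9 h 5 min; less 75 min break → 7 h 50 min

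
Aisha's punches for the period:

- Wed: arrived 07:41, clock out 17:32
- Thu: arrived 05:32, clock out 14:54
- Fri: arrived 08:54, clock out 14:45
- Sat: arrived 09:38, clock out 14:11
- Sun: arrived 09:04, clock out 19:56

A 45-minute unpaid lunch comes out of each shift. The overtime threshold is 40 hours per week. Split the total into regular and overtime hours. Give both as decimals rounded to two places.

Wed: 07:41–17:32 = 9 h 51 min; less 45 min break → 9 h 6 min
Thu: 05:32–14:54 = 9 h 22 min; less 45 min break → 8 h 37 min
Fri: 08:54–14:45 = 5 h 51 min; less 45 min break → 5 h 6 min
Sat: 09:38–14:11 = 4 h 33 min; less 45 min break → 3 h 48 min
Sun: 09:04–19:56 = 10 h 52 min; less 45 min break → 10 h 7 min
Total worked: 36 h 44 min = 36.73 h.
Threshold 40 h → overtime 0 h 0 min, regular 36 h 44 min.

Regular 36.73 hours, overtime 0.00 hours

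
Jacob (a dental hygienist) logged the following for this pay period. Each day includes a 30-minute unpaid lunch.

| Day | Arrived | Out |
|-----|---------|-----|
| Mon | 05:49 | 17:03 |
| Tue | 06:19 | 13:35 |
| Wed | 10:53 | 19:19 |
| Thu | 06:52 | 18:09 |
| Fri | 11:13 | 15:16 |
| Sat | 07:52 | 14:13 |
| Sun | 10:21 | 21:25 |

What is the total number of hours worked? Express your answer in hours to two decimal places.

56.18 hours

Mon: 05:49–17:03 = 11 h 14 min; less 30 min break → 10 h 44 min
Tue: 06:19–13:35 = 7 h 16 min; less 30 min break → 6 h 46 min
Wed: 10:53–19:19 = 8 h 26 min; less 30 min break → 7 h 56 min
Thu: 06:52–18:09 = 11 h 17 min; less 30 min break → 10 h 47 min
Fri: 11:13–15:16 = 4 h 3 min; less 30 min break → 3 h 33 min
Sat: 07:52–14:13 = 6 h 21 min; less 30 min break → 5 h 51 min
Sun: 10:21–21:25 = 11 h 4 min; less 30 min break → 10 h 34 min
Total: 10 h 44 min + 6 h 46 min + 7 h 56 min + 10 h 47 min + 3 h 33 min + 5 h 51 min + 10 h 34 min = 56 h 11 min.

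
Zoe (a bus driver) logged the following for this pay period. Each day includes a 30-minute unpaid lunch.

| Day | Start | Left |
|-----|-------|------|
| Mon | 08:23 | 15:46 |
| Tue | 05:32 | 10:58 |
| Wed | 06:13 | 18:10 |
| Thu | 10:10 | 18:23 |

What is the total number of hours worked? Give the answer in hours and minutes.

Mon: 08:23–15:46 = 7 h 23 min; less 30 min break → 6 h 53 min
Tue: 05:32–10:58 = 5 h 26 min; less 30 min break → 4 h 56 min
Wed: 06:13–18:10 = 11 h 57 min; less 30 min break → 11 h 27 min
Thu: 10:10–18:23 = 8 h 13 min; less 30 min break → 7 h 43 min
Total: 6 h 53 min + 4 h 56 min + 11 h 27 min + 7 h 43 min = 30 h 59 min.

30 h 59 min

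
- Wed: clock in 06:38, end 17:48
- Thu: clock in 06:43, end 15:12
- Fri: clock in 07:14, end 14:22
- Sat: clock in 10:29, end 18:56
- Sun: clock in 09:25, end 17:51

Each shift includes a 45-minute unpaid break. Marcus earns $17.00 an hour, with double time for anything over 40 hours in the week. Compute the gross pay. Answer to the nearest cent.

$678.58

Wed: 06:38–17:48 = 11 h 10 min; less 45 min break → 10 h 25 min
Thu: 06:43–15:12 = 8 h 29 min; less 45 min break → 7 h 44 min
Fri: 07:14–14:22 = 7 h 8 min; less 45 min break → 6 h 23 min
Sat: 10:29–18:56 = 8 h 27 min; less 45 min break → 7 h 42 min
Sun: 09:25–17:51 = 8 h 26 min; less 45 min break → 7 h 41 min
Total worked: 39 h 55 min = 2395 min.
Regular 39 h 55 min = 2395 min at $17.00/h; overtime 0 h 0 min = 0 min at $34.00/h.
Pay = (2395 × $17.00 + 0 × $34.00) ÷ 60 = $678.58.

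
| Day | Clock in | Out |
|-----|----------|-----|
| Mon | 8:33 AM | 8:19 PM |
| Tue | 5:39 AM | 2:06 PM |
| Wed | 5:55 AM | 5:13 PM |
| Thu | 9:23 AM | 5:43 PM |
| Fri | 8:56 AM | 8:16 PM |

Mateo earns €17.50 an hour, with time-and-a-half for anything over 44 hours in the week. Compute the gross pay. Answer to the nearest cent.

€958.56

Mon: 8:33 AM–8:19 PM = 11 h 46 min
Tue: 5:39 AM–2:06 PM = 8 h 27 min
Wed: 5:55 AM–5:13 PM = 11 h 18 min
Thu: 9:23 AM–5:43 PM = 8 h 20 min
Fri: 8:56 AM–8:16 PM = 11 h 20 min
Total worked: 51 h 11 min = 3071 min.
Regular 44 h 0 min = 2640 min at €17.50/h; overtime 7 h 11 min = 431 min at €26.25/h.
Pay = (2640 × €17.50 + 431 × €26.25) ÷ 60 = €958.56.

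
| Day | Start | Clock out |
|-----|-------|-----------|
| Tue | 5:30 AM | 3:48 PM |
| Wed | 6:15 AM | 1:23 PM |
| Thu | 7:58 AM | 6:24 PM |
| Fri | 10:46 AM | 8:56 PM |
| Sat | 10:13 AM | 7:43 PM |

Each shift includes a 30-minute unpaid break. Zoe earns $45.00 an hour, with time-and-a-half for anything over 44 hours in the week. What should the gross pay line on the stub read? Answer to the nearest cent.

$2049.75

Tue: 5:30 AM–3:48 PM = 10 h 18 min; less 30 min break → 9 h 48 min
Wed: 6:15 AM–1:23 PM = 7 h 8 min; less 30 min break → 6 h 38 min
Thu: 7:58 AM–6:24 PM = 10 h 26 min; less 30 min break → 9 h 56 min
Fri: 10:46 AM–8:56 PM = 10 h 10 min; less 30 min break → 9 h 40 min
Sat: 10:13 AM–7:43 PM = 9 h 30 min; less 30 min break → 9 h 0 min
Total worked: 45 h 2 min = 2702 min.
Regular 44 h 0 min = 2640 min at $45.00/h; overtime 1 h 2 min = 62 min at $67.50/h.
Pay = (2640 × $45.00 + 62 × $67.50) ÷ 60 = $2049.75.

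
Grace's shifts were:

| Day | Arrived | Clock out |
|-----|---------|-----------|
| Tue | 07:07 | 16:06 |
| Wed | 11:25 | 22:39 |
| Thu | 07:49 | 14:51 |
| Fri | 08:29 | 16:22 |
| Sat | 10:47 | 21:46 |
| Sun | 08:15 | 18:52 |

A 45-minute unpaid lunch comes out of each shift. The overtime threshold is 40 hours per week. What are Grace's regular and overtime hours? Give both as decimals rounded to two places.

Regular 40.00 hours, overtime 12.23 hours

Tue: 07:07–16:06 = 8 h 59 min; less 45 min break → 8 h 14 min
Wed: 11:25–22:39 = 11 h 14 min; less 45 min break → 10 h 29 min
Thu: 07:49–14:51 = 7 h 2 min; less 45 min break → 6 h 17 min
Fri: 08:29–16:22 = 7 h 53 min; less 45 min break → 7 h 8 min
Sat: 10:47–21:46 = 10 h 59 min; less 45 min break → 10 h 14 min
Sun: 08:15–18:52 = 10 h 37 min; less 45 min break → 9 h 52 min
Total worked: 52 h 14 min = 52.23 h.
Threshold 40 h → overtime 12 h 14 min, regular 40 h 0 min.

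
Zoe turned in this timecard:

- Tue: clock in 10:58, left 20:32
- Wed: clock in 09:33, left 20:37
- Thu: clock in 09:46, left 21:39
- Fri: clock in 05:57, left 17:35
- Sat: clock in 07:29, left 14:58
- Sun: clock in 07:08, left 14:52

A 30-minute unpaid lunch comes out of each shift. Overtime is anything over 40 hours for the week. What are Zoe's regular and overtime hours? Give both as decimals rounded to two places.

Tue: 10:58–20:32 = 9 h 34 min; less 30 min break → 9 h 4 min
Wed: 09:33–20:37 = 11 h 4 min; less 30 min break → 10 h 34 min
Thu: 09:46–21:39 = 11 h 53 min; less 30 min break → 11 h 23 min
Fri: 05:57–17:35 = 11 h 38 min; less 30 min break → 11 h 8 min
Sat: 07:29–14:58 = 7 h 29 min; less 30 min break → 6 h 59 min
Sun: 07:08–14:52 = 7 h 44 min; less 30 min break → 7 h 14 min
Total worked: 56 h 22 min = 56.37 h.
Threshold 40 h → overtime 16 h 22 min, regular 40 h 0 min.

Regular 40.00 hours, overtime 16.37 hours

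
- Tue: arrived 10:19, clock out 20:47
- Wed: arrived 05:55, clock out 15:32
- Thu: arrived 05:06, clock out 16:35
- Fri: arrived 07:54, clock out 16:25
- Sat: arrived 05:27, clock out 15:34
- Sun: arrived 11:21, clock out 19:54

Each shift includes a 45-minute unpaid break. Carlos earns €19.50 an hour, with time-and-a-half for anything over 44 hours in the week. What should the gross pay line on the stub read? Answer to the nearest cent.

€1157.81

Tue: 10:19–20:47 = 10 h 28 min; less 45 min break → 9 h 43 min
Wed: 05:55–15:32 = 9 h 37 min; less 45 min break → 8 h 52 min
Thu: 05:06–16:35 = 11 h 29 min; less 45 min break → 10 h 44 min
Fri: 07:54–16:25 = 8 h 31 min; less 45 min break → 7 h 46 min
Sat: 05:27–15:34 = 10 h 7 min; less 45 min break → 9 h 22 min
Sun: 11:21–19:54 = 8 h 33 min; less 45 min break → 7 h 48 min
Total worked: 54 h 15 min = 3255 min.
Regular 44 h 0 min = 2640 min at €19.50/h; overtime 10 h 15 min = 615 min at €29.25/h.
Pay = (2640 × €19.50 + 615 × €29.25) ÷ 60 = €1157.81.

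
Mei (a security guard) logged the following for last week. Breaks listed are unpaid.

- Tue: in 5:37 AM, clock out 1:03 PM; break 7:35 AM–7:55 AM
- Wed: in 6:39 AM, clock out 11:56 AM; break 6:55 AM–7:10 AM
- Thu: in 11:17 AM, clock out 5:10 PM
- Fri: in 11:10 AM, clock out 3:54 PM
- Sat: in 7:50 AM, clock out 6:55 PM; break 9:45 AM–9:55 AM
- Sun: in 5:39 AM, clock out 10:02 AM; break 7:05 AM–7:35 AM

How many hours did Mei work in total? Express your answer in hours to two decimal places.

37.55 hours

Tue: 5:37 AM–1:03 PM = 7 h 26 min; less 20 min break → 7 h 6 min
Wed: 6:39 AM–11:56 AM = 5 h 17 min; less 15 min break → 5 h 2 min
Thu: 11:17 AM–5:10 PM = 5 h 53 min
Fri: 11:10 AM–3:54 PM = 4 h 44 min
Sat: 7:50 AM–6:55 PM = 11 h 5 min; less 10 min break → 10 h 55 min
Sun: 5:39 AM–10:02 AM = 4 h 23 min; less 30 min break → 3 h 53 min
Total: 7 h 6 min + 5 h 2 min + 5 h 53 min + 4 h 44 min + 10 h 55 min + 3 h 53 min = 37 h 33 min.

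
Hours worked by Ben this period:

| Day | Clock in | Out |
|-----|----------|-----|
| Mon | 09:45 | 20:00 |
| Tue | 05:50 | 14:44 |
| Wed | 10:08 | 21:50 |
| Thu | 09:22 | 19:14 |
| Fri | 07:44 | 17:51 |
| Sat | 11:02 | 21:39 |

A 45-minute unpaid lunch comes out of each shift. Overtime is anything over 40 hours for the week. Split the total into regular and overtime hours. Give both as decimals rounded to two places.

Mon: 09:45–20:00 = 10 h 15 min; less 45 min break → 9 h 30 min
Tue: 05:50–14:44 = 8 h 54 min; less 45 min break → 8 h 9 min
Wed: 10:08–21:50 = 11 h 42 min; less 45 min break → 10 h 57 min
Thu: 09:22–19:14 = 9 h 52 min; less 45 min break → 9 h 7 min
Fri: 07:44–17:51 = 10 h 7 min; less 45 min break → 9 h 22 min
Sat: 11:02–21:39 = 10 h 37 min; less 45 min break → 9 h 52 min
Total worked: 56 h 57 min = 56.95 h.
Threshold 40 h → overtime 16 h 57 min, regular 40 h 0 min.

Regular 40.00 hours, overtime 16.95 hours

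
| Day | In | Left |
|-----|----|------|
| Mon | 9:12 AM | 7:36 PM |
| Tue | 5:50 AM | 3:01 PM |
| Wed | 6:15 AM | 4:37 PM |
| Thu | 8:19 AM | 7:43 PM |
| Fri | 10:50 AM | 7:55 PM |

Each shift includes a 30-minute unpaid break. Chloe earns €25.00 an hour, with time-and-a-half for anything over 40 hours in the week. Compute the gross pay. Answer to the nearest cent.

€1297.50

Mon: 9:12 AM–7:36 PM = 10 h 24 min; less 30 min break → 9 h 54 min
Tue: 5:50 AM–3:01 PM = 9 h 11 min; less 30 min break → 8 h 41 min
Wed: 6:15 AM–4:37 PM = 10 h 22 min; less 30 min break → 9 h 52 min
Thu: 8:19 AM–7:43 PM = 11 h 24 min; less 30 min break → 10 h 54 min
Fri: 10:50 AM–7:55 PM = 9 h 5 min; less 30 min break → 8 h 35 min
Total worked: 47 h 56 min = 2876 min.
Regular 40 h 0 min = 2400 min at €25.00/h; overtime 7 h 56 min = 476 min at €37.50/h.
Pay = (2400 × €25.00 + 476 × €37.50) ÷ 60 = €1297.50.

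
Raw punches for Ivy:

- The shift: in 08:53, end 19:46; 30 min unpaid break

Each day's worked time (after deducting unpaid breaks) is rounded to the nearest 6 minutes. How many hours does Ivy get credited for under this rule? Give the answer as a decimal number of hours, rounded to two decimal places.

10.40 hours

The shift: 08:53–19:46 = 10 h 53 min − 30 min = 10 h 23 min → rounds to 10 h 24 min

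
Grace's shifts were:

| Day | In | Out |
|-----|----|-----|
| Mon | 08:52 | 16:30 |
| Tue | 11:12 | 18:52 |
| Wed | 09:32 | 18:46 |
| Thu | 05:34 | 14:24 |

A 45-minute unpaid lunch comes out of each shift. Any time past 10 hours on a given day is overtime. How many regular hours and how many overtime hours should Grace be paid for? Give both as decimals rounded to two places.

Regular 30.37 hours, overtime 0.00 hours

Mon: 08:52–16:30 = 7 h 38 min; less 45 min break → 6 h 53 min
Tue: 11:12–18:52 = 7 h 40 min; less 45 min break → 6 h 55 min
Wed: 09:32–18:46 = 9 h 14 min; less 45 min break → 8 h 29 min
Thu: 05:34–14:24 = 8 h 50 min; less 45 min break → 8 h 5 min
Mon reg 6 h 53 min / OT 0 h 0 min; Tue reg 6 h 55 min / OT 0 h 0 min; Wed reg 8 h 29 min / OT 0 h 0 min; Thu reg 8 h 5 min / OT 0 h 0 min.
Totals: regular 30 h 22 min, overtime 0 h 0 min.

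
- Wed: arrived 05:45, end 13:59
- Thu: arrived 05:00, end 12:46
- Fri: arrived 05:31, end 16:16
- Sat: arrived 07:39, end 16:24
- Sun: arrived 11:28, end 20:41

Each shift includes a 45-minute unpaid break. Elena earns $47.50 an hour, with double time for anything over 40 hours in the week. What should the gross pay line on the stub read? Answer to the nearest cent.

Wed: 05:45–13:59 = 8 h 14 min; less 45 min break → 7 h 29 min
Thu: 05:00–12:46 = 7 h 46 min; less 45 min break → 7 h 1 min
Fri: 05:31–16:16 = 10 h 45 min; less 45 min break → 10 h 0 min
Sat: 07:39–16:24 = 8 h 45 min; less 45 min break → 8 h 0 min
Sun: 11:28–20:41 = 9 h 13 min; less 45 min break → 8 h 28 min
Total worked: 40 h 58 min = 2458 min.
Regular 40 h 0 min = 2400 min at $47.50/h; overtime 0 h 58 min = 58 min at $95.00/h.
Pay = (2400 × $47.50 + 58 × $95.00) ÷ 60 = $1991.83.

$1991.83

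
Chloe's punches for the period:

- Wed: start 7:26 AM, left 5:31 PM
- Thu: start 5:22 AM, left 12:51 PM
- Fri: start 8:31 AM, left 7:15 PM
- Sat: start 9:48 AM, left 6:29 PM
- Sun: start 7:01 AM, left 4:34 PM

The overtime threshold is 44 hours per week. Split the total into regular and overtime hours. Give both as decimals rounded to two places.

Wed: 7:26 AM–5:31 PM = 10 h 5 min
Thu: 5:22 AM–12:51 PM = 7 h 29 min
Fri: 8:31 AM–7:15 PM = 10 h 44 min
Sat: 9:48 AM–6:29 PM = 8 h 41 min
Sun: 7:01 AM–4:34 PM = 9 h 33 min
Total worked: 46 h 32 min = 46.53 h.
Threshold 44 h → overtime 2 h 32 min, regular 44 h 0 min.

Regular 44.00 hours, overtime 2.53 hours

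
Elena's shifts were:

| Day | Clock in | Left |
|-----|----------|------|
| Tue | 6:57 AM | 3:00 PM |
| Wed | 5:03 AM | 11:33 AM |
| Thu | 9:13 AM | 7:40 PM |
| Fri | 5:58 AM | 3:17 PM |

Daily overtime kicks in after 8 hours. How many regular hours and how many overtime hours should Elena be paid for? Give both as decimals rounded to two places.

Tue: 6:57 AM–3:00 PM = 8 h 3 min
Wed: 5:03 AM–11:33 AM = 6 h 30 min
Thu: 9:13 AM–7:40 PM = 10 h 27 min
Fri: 5:58 AM–3:17 PM = 9 h 19 min
Tue reg 8 h 0 min / OT 0 h 3 min; Wed reg 6 h 30 min / OT 0 h 0 min; Thu reg 8 h 0 min / OT 2 h 27 min; Fri reg 8 h 0 min / OT 1 h 19 min.
Totals: regular 30 h 30 min, overtime 3 h 49 min.

Regular 30.50 hours, overtime 3.82 hours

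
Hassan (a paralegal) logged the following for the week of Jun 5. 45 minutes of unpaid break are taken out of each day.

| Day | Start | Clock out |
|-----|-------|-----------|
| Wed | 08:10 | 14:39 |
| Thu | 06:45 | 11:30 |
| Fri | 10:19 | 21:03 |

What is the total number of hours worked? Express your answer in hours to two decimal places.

19.72 hours

Wed: 08:10–14:39 = 6 h 29 min; less 45 min break → 5 h 44 min
Thu: 06:45–11:30 = 4 h 45 min; less 45 min break → 4 h 0 min
Fri: 10:19–21:03 = 10 h 44 min; less 45 min break → 9 h 59 min
Total: 5 h 44 min + 4 h 0 min + 9 h 59 min = 19 h 43 min.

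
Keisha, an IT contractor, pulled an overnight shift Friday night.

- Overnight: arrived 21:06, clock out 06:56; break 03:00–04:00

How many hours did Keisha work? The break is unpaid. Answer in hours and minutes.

8 h 50 min

Overnight: 21:06 → midnight = 2 h 54 min; midnight → 06:56 = 6 h 56 min; span 9 h 50 min; less 60 min break → 8 h 50 min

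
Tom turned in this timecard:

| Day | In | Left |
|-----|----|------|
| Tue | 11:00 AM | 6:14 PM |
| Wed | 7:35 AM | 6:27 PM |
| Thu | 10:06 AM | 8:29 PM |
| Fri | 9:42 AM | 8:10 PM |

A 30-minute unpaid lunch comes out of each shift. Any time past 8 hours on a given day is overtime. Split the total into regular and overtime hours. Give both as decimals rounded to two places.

Regular 30.73 hours, overtime 6.22 hours

Tue: 11:00 AM–6:14 PM = 7 h 14 min; less 30 min break → 6 h 44 min
Wed: 7:35 AM–6:27 PM = 10 h 52 min; less 30 min break → 10 h 22 min
Thu: 10:06 AM–8:29 PM = 10 h 23 min; less 30 min break → 9 h 53 min
Fri: 9:42 AM–8:10 PM = 10 h 28 min; less 30 min break → 9 h 58 min
Tue reg 6 h 44 min / OT 0 h 0 min; Wed reg 8 h 0 min / OT 2 h 22 min; Thu reg 8 h 0 min / OT 1 h 53 min; Fri reg 8 h 0 min / OT 1 h 58 min.
Totals: regular 30 h 44 min, overtime 6 h 13 min.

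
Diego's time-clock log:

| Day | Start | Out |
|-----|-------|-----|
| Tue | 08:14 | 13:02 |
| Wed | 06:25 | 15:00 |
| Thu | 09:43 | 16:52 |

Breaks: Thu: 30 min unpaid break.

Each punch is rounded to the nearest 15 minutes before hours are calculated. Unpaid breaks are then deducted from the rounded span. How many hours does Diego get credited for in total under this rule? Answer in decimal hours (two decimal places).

19.75 hours

Tue: in 08:14→08:15, out 13:02→13:00; 4 h 45 min
Wed: in 06:25→06:30, out 15:00→15:00; 8 h 30 min
Thu: in 09:43→09:45, out 16:52→16:45; 7 h 0 min − 30 min = 6 h 30 min
Total credited: 19 h 45 min.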